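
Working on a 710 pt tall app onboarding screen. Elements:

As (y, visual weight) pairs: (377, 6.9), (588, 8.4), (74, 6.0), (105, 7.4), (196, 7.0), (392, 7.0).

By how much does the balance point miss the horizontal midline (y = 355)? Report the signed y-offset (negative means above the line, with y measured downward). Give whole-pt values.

≈ -53 pt

Total weight = 6.9 + 8.4 + 6.0 + 7.4 + 7.0 + 7.0 = 42.7.
y: (6.9·377 + 8.4·588 + 6.0·74 + 7.4·105 + 7.0·196 + 7.0·392) / 42.7 = 12877.5 / 42.7 ≈ 301.58
Offset from y = 355: 301.58 − 355 ≈ -53.42.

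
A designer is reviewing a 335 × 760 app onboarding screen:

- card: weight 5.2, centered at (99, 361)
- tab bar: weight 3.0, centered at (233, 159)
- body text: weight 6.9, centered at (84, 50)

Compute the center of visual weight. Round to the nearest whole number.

(119, 179)

Weights sum to 5.2 + 3.0 + 6.9 = 15.1.
x: (5.2·99 + 3.0·233 + 6.9·84) / 15.1 = 1793.4 / 15.1 ≈ 118.77
y: (5.2·361 + 3.0·159 + 6.9·50) / 15.1 = 2699.2 / 15.1 ≈ 178.75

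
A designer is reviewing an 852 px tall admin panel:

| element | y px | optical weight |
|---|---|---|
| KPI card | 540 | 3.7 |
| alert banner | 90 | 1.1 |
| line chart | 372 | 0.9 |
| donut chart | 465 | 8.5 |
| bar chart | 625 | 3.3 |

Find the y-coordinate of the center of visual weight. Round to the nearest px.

Σw = 3.7 + 1.1 + 0.9 + 8.5 + 3.3 = 17.5.
Σw·y = 3.7·540 + 1.1·90 + 0.9·372 + 8.5·465 + 3.3·625 = 8446.8, so ȳ = 8446.8/17.5 ≈ 482.67.

y ≈ 483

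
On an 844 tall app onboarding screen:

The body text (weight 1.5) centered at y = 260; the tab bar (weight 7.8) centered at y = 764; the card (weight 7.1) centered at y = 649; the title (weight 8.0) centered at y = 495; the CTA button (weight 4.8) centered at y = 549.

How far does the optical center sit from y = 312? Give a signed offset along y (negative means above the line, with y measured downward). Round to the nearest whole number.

≈ 289

Weights sum to 1.5 + 7.8 + 7.1 + 8.0 + 4.8 = 29.2.
y-moment: 1.5·260 + 7.8·764 + 7.1·649 + 8.0·495 + 4.8·549 = 17552.3; centroid 17552.3/29.2 ≈ 601.11.
Against y = 312, that's 601.11 − 312 = 289.11.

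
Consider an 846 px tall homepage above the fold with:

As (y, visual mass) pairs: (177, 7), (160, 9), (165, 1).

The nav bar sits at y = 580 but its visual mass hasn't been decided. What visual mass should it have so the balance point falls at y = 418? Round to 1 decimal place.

w ≈ 26.3

Existing Σw = 17 (7 + 9 + 1); existing moment 7·177 + 9·160 + 1·165 = 2844.
Balance at y = 418 requires (2844 + w·580) / (17 + w) = 418.
Solving: w = (418·17 − 2844) / (580 − 418) = 4262 / 162 ≈ 26.31.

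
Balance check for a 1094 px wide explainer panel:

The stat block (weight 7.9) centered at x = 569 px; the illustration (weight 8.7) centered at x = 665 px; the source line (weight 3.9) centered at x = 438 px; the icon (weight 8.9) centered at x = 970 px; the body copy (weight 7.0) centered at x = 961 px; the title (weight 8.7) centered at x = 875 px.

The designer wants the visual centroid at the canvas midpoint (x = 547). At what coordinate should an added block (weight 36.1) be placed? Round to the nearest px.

x ≈ 262

With the added block, Σw becomes 7.9 + 8.7 + 3.9 + 8.9 + 7.0 + 8.7 + 36.1 = 81.2.
x: need Σw·x = 81.2·547 = 44416.4. Existing = 7.9·569 + 8.7·665 + 3.9·438 + 8.9·970 + 7.0·961 + 8.7·875 = 34961.3. Remainder 9455.1 / 36.1 ≈ 261.91.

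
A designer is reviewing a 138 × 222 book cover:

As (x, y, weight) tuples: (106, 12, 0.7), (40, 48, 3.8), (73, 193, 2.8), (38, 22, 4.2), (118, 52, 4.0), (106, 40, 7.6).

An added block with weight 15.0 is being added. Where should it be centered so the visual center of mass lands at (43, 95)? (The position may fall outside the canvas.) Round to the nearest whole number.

After adding the added block, total weight = 0.7 + 3.8 + 2.8 + 4.2 + 4.0 + 7.6 + 15.0 = 38.1.
x: need Σw·x = 38.1·43 = 1638.3. Existing = 0.7·106 + 3.8·40 + 2.8·73 + 4.2·38 + 4.0·118 + 7.6·106 = 1867.8. Remainder -229.5 / 15.0 ≈ -15.30.
y: need Σw·y = 38.1·95 = 3619.5. Existing = 0.7·12 + 3.8·48 + 2.8·193 + 4.2·22 + 4.0·52 + 7.6·40 = 1335.6. Remainder 2283.9 / 15.0 ≈ 152.26.

(-15, 152)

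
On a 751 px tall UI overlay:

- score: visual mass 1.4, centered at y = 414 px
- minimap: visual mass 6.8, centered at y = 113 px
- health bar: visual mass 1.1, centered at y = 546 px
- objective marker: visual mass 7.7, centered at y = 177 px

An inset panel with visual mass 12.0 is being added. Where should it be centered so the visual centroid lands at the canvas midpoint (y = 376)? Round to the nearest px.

New total weight: (1.4 + 6.8 + 1.1 + 7.7) + 12.0 = 29.0.
y: target moment 29.0×376 = 10904.0; current 1.4·414 + 6.8·113 + 1.1·546 + 7.7·177 = 3311.5; the inset panel supplies 7592.5, so y = 7592.5/12.0 ≈ 632.71.

y ≈ 633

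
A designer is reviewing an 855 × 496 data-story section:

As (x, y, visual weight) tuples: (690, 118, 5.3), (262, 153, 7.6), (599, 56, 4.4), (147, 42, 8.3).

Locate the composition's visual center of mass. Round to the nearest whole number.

Weights sum to 5.3 + 7.6 + 4.4 + 8.3 = 25.6.
x: (5.3·690 + 7.6·262 + 4.4·599 + 8.3·147) / 25.6 = 9503.9 / 25.6 ≈ 371.25
y: (5.3·118 + 7.6·153 + 4.4·56 + 8.3·42) / 25.6 = 2383.2 / 25.6 ≈ 93.09

(371, 93)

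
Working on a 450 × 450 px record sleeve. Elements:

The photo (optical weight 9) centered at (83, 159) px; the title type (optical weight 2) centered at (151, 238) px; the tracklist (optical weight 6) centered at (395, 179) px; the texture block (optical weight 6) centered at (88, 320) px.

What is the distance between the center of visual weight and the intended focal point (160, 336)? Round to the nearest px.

Σw = 9 + 2 + 6 + 6 = 23.
Σw·x = 9·83 + 2·151 + 6·395 + 6·88 = 3947, so x̄ = 3947/23 ≈ 171.61.
Σw·y = 9·159 + 2·238 + 6·179 + 6·320 = 4901, so ȳ = 4901/23 ≈ 213.09.
Relative to (160, 336): Δ = (11.61, -122.91); |Δ| = √(11.61² + -122.91²) ≈ 123.46.

≈ 123 px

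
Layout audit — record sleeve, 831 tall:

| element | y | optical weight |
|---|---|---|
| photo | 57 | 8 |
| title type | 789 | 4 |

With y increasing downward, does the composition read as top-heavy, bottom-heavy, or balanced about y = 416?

top-heavy

Total weight = 8 + 4 = 12.
y: (8·57 + 4·789) / 12 = 3612 / 12 ≈ 301.00
301.0 lies above (smaller y than) the midline 416, so the layout is top-heavy.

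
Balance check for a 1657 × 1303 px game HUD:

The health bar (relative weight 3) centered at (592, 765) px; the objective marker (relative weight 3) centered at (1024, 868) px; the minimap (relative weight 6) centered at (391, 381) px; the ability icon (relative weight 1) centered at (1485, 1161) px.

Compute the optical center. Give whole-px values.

(668, 642)

Total weight = 3 + 3 + 6 + 1 = 13.
x: (3·592 + 3·1024 + 6·391 + 1·1485) / 13 = 8679 / 13 ≈ 667.62
y: (3·765 + 3·868 + 6·381 + 1·1161) / 13 = 8346 / 13 ≈ 642.00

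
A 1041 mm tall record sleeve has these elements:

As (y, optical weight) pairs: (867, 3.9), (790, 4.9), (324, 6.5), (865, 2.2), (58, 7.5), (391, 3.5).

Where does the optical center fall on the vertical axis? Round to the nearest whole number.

Weights sum to 3.9 + 4.9 + 6.5 + 2.2 + 7.5 + 3.5 = 28.5.
Σw·y = 13064.8; ȳ = 13064.8/28.5 ≈ 458.41.

y ≈ 458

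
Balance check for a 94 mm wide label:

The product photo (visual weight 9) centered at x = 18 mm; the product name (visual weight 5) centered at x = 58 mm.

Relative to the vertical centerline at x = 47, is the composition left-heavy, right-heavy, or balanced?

Weights sum to 9 + 5 = 14.
x: (9·18 + 5·58) / 14 = 452 / 14 ≈ 32.29
Since 32.3 is left of 47, the composition reads left-heavy.

left-heavy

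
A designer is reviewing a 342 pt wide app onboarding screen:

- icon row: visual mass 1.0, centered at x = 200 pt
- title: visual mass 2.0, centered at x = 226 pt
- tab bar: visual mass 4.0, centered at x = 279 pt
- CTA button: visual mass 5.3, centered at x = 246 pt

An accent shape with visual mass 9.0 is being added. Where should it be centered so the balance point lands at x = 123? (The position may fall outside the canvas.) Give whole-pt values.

With the accent shape, Σw becomes 1.0 + 2.0 + 4.0 + 5.3 + 9.0 = 21.3.
x: need Σw·x = 21.3·123 = 2619.9. Existing = 1.0·200 + 2.0·226 + 4.0·279 + 5.3·246 = 3071.8. Remainder -451.9 / 9.0 ≈ -50.21.

x ≈ -50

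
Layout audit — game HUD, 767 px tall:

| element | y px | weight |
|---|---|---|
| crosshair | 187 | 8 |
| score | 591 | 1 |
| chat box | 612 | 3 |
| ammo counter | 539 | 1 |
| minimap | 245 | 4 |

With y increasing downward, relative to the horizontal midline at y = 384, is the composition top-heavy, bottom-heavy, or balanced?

Weights sum to 8 + 1 + 3 + 1 + 4 = 17.
y: (8·187 + 1·591 + 3·612 + 1·539 + 4·245) / 17 = 5442 / 17 ≈ 320.12
320.1 lies above (smaller y than) the midline 384, so the layout is top-heavy.

top-heavy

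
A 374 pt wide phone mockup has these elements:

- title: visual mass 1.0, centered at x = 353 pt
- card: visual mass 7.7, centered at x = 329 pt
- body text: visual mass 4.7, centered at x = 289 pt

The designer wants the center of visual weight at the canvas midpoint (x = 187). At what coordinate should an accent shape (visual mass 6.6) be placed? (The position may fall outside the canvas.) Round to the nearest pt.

With the accent shape, Σw becomes 1.0 + 7.7 + 4.7 + 6.6 = 20.0.
Along x: (4244.6 + 6.6·x) / 20.0 = 187 (existing moment 1.0·353 + 7.7·329 + 4.7·289 = 4244.6) ⇒ x = (3740.0 − 4244.6) / 6.6 ≈ -76.45.

x ≈ -76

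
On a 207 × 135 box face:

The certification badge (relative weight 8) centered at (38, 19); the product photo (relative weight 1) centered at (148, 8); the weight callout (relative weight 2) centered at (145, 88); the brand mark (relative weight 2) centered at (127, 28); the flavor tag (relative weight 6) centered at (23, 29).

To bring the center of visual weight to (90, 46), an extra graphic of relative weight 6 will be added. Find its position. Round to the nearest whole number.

After adding the extra graphic, total weight = 8 + 1 + 2 + 2 + 6 + 6 = 25.
x: target moment 25×90 = 2250; current 8·38 + 1·148 + 2·145 + 2·127 + 6·23 = 1134; the extra graphic supplies 1116, so x = 1116/6 ≈ 186.00.
y: target moment 25×46 = 1150; current 8·19 + 1·8 + 2·88 + 2·28 + 6·29 = 566; the extra graphic supplies 584, so y = 584/6 ≈ 97.33.

(186, 97)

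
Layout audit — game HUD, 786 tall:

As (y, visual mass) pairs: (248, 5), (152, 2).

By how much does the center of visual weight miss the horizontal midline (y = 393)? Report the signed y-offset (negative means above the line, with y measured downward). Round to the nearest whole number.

Σw = 5 + 2 = 7.
y-moment: 5·248 + 2·152 = 1544; centroid 1544/7 ≈ 220.57.
Difference: 220.57 − 393 ≈ -172.43.

≈ -172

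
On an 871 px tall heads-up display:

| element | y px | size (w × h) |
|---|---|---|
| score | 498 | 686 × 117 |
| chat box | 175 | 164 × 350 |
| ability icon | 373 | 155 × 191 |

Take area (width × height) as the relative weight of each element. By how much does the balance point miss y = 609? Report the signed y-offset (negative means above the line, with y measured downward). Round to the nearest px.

Areas: score 686·117 = 80262, chat box 164·350 = 57400, ability icon 155·191 = 29605. Total weight = 167267.
Σw·y = 80262·498 + 57400·175 + 29605·373 = 61058141, so ȳ = 61058141/167267 ≈ 365.03.
Difference: 365.03 − 609 ≈ -243.97.

≈ -244 px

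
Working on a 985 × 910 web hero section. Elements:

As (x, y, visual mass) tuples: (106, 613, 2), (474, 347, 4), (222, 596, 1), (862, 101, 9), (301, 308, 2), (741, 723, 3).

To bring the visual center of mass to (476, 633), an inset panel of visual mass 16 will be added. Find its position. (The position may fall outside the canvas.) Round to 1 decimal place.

After adding the inset panel, total weight = 2 + 4 + 1 + 9 + 2 + 3 + 16 = 37.
x: need Σw·x = 37·476 = 17612. Existing = 2·106 + 4·474 + 1·222 + 9·862 + 2·301 + 3·741 = 12913. Remainder 4699 / 16 ≈ 293.69.
y: need Σw·y = 37·633 = 23421. Existing = 2·613 + 4·347 + 1·596 + 9·101 + 2·308 + 3·723 = 6904. Remainder 16517 / 16 ≈ 1032.31.

(293.7, 1032.3)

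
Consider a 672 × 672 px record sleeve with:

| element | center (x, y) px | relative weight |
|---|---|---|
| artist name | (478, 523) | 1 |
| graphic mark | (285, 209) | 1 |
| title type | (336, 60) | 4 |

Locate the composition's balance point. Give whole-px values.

(351, 162)

Weights sum to 1 + 1 + 4 = 6.
x-moment: 1·478 + 1·285 + 4·336 = 2107; centroid 2107/6 ≈ 351.17.
y-moment: 1·523 + 1·209 + 4·60 = 972; centroid 972/6 ≈ 162.00.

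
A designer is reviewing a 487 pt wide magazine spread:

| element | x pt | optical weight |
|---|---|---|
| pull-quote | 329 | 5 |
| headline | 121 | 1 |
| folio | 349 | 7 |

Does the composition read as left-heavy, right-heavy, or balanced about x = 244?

Total weight = 5 + 1 + 7 = 13.
x: (5·329 + 1·121 + 7·349) / 13 = 4209 / 13 ≈ 323.77
323.8 lies right of the midline 244, so the layout is right-heavy.

right-heavy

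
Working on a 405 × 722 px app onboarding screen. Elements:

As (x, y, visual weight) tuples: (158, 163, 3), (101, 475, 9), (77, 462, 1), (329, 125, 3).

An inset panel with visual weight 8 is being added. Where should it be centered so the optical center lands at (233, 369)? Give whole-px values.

With the inset panel, Σw becomes 3 + 9 + 1 + 3 + 8 = 24.
x: target moment 24×233 = 5592; current 3·158 + 9·101 + 1·77 + 3·329 = 2447; the inset panel supplies 3145, so x = 3145/8 ≈ 393.12.
y: target moment 24×369 = 8856; current 3·163 + 9·475 + 1·462 + 3·125 = 5601; the inset panel supplies 3255, so y = 3255/8 ≈ 406.88.

(393, 407)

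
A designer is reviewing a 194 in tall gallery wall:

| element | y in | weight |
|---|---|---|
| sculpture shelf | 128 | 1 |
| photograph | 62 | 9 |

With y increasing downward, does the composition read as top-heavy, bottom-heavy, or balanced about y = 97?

top-heavy

Σw = 1 + 9 = 10.
y-moment: 1·128 + 9·62 = 686; centroid 686/10 ≈ 68.60.
68.6 lies above (smaller y than) the midline 97, so the layout is top-heavy.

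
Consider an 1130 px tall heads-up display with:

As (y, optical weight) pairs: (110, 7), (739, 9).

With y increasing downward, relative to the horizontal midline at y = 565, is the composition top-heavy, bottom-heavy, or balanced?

Σw = 7 + 9 = 16.
y: (7·110 + 9·739) / 16 = 7421 / 16 ≈ 463.81
463.8 vs midline 565 → top-heavy.

top-heavy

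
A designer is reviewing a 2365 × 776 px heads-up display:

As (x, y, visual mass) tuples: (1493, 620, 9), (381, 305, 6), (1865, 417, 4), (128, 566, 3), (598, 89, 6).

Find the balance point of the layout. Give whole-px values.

Total weight = 9 + 6 + 4 + 3 + 6 = 28.
x-moment: 9·1493 + 6·381 + 4·1865 + 3·128 + 6·598 = 27155; centroid 27155/28 ≈ 969.82.
y-moment: 9·620 + 6·305 + 4·417 + 3·566 + 6·89 = 11310; centroid 11310/28 ≈ 403.93.

(970, 404)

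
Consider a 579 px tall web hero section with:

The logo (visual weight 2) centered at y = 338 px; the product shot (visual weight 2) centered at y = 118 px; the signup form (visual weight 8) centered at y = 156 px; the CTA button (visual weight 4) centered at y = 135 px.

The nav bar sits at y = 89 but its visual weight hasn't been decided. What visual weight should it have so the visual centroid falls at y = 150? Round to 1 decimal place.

w ≈ 4.9

Existing Σw = 16 (2 + 2 + 8 + 4); existing moment 2·338 + 2·118 + 8·156 + 4·135 = 2700.
For the centroid to hit 150: (2700 + w·89) / (16 + w) = 150.
So w = (150·16 − 2700)/(89 − 150) = -300/-61 ≈ 4.92.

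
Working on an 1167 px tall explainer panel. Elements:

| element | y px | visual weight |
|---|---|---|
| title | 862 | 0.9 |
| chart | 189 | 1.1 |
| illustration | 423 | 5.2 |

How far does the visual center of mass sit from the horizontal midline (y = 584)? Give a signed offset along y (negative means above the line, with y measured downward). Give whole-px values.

Weights sum to 0.9 + 1.1 + 5.2 = 7.2.
y: (0.9·862 + 1.1·189 + 5.2·423) / 7.2 = 3183.3 / 7.2 ≈ 442.12
Difference: 442.12 − 584 ≈ -141.88.

≈ -142 px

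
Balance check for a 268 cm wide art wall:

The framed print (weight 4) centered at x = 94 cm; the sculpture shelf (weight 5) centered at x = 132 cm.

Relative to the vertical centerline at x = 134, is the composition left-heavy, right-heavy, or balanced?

left-heavy

Total weight = 4 + 5 = 9.
x-moment: 4·94 + 5·132 = 1036; centroid 1036/9 ≈ 115.11.
115.1 vs midline 134 → left-heavy.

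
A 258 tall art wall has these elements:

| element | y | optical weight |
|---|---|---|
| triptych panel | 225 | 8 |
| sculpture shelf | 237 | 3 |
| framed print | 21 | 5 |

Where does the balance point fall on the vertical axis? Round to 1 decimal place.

y ≈ 163.5

Total weight = 8 + 3 + 5 = 16.
y-moment: 8·225 + 3·237 + 5·21 = 2616; centroid 2616/16 ≈ 163.50.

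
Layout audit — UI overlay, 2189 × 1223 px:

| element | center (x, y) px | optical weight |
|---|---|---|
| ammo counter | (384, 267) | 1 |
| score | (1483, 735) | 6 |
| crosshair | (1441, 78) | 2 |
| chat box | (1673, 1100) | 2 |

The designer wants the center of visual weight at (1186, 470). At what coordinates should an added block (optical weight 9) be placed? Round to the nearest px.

After adding the added block, total weight = 1 + 6 + 2 + 2 + 9 = 20.
Along x: (15510 + 9·x) / 20 = 1186 (existing moment 1·384 + 6·1483 + 2·1441 + 2·1673 = 15510) ⇒ x = (23720 − 15510) / 9 ≈ 912.22.
Along y: (7033 + 9·y) / 20 = 470 (existing moment 1·267 + 6·735 + 2·78 + 2·1100 = 7033) ⇒ y = (9400 − 7033) / 9 ≈ 263.00.

(912, 263)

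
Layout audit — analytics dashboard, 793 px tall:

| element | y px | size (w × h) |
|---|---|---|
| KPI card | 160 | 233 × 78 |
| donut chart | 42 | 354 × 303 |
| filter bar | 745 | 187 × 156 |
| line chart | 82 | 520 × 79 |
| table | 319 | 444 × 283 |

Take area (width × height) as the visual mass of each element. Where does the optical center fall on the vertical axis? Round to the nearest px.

Taking area as weight: KPI card 233·78 = 18174, donut chart 354·303 = 107262, filter bar 187·156 = 29172, line chart 520·79 = 41080, table 444·283 = 125652. Sum 321340.
Σw·y = 18174·160 + 107262·42 + 29172·745 + 41080·82 + 125652·319 = 72597532, so ȳ = 72597532/321340 ≈ 225.92.

y ≈ 226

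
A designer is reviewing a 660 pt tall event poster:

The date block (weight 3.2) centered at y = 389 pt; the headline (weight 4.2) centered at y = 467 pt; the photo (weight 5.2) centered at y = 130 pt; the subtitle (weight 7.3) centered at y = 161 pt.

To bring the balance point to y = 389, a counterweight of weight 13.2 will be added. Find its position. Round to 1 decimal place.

With the counterweight, Σw becomes 3.2 + 4.2 + 5.2 + 7.3 + 13.2 = 33.1.
Along y: (5057.5 + 13.2·y) / 33.1 = 389 (existing moment 3.2·389 + 4.2·467 + 5.2·130 + 7.3·161 = 5057.5) ⇒ y = (12875.9 − 5057.5) / 13.2 ≈ 592.30.

y ≈ 592.3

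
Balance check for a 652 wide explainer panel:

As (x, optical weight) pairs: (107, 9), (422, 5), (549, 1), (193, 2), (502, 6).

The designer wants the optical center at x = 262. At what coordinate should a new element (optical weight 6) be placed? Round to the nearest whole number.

New total weight: (9 + 5 + 1 + 2 + 6) + 6 = 29.
x: target moment 29×262 = 7598; current 9·107 + 5·422 + 1·549 + 2·193 + 6·502 = 7020; the new element supplies 578, so x = 578/6 ≈ 96.33.

x ≈ 96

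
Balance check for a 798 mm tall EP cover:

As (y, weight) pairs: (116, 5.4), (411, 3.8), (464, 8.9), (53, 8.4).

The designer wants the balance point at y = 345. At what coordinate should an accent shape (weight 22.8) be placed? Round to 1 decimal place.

y ≈ 449.4

New total weight: (5.4 + 3.8 + 8.9 + 8.4) + 22.8 = 49.3.
y: need Σw·y = 49.3·345 = 17008.5. Existing = 5.4·116 + 3.8·411 + 8.9·464 + 8.4·53 = 6763.0. Remainder 10245.5 / 22.8 ≈ 449.36.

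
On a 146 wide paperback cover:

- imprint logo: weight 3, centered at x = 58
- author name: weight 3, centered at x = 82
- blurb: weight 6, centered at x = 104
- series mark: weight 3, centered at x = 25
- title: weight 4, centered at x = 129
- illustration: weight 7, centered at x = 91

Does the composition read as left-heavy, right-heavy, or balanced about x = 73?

right-heavy

Total weight = 3 + 3 + 6 + 3 + 4 + 7 = 26.
x: (3·58 + 3·82 + 6·104 + 3·25 + 4·129 + 7·91) / 26 = 2272 / 26 ≈ 87.38
87.4 vs midline 73 → right-heavy.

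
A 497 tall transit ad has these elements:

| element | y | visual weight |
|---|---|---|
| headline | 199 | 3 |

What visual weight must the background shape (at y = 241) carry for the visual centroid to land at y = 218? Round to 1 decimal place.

Known: weight 3 with moment 3·199 = 597.
Set Σw·y/Σw = 218: (597 + 241w) = 218·(3 + w).
Solving: w = (218·3 − 597) / (241 − 218) = 57 / 23 ≈ 2.48.

w ≈ 2.5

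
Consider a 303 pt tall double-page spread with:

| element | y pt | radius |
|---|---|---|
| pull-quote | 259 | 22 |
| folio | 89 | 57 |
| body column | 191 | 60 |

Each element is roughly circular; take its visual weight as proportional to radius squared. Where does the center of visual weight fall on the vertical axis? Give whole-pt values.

Weights ∝ r²: pull-quote 22² = 484, folio 57² = 3249, body column 60² = 3600; Σw = 7333.
y-moment: 484·259 + 3249·89 + 3600·191 = 1102117; centroid 1102117/7333 ≈ 150.30.

y ≈ 150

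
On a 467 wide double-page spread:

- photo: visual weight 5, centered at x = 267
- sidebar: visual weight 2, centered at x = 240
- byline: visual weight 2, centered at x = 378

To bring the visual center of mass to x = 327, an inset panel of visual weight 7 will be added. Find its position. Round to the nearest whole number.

New total weight: (5 + 2 + 2) + 7 = 16.
x: need Σw·x = 16·327 = 5232. Existing = 5·267 + 2·240 + 2·378 = 2571. Remainder 2661 / 7 ≈ 380.14.

x ≈ 380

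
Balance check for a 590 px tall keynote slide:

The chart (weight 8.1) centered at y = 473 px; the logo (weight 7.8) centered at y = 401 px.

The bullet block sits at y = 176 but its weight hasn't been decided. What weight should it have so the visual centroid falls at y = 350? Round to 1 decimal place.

w ≈ 8.0

Known weights sum to 8.1 + 7.8 = 15.9; their moment is 8.1·473 + 7.8·401 = 6959.1.
Set Σw·y/Σw = 350: (6959.1 + 176w) = 350·(15.9 + w).
So w = (350·15.9 − 6959.1)/(176 − 350) = -1394.1/-174 ≈ 8.01.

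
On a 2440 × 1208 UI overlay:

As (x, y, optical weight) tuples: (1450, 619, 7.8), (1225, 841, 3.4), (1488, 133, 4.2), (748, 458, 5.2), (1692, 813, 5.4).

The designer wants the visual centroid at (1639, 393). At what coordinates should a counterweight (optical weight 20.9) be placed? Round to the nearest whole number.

(2015, 163)

New total weight: (7.8 + 3.4 + 4.2 + 5.2 + 5.4) + 20.9 = 46.9.
x: target moment 46.9×1639 = 76869.1; current 7.8·1450 + 3.4·1225 + 4.2·1488 + 5.2·748 + 5.4·1692 = 34751.0; the counterweight supplies 42118.1, so x = 42118.1/20.9 ≈ 2015.22.
y: target moment 46.9×393 = 18431.7; current 7.8·619 + 3.4·841 + 4.2·133 + 5.2·458 + 5.4·813 = 15018.0; the counterweight supplies 3413.7, so y = 3413.7/20.9 ≈ 163.33.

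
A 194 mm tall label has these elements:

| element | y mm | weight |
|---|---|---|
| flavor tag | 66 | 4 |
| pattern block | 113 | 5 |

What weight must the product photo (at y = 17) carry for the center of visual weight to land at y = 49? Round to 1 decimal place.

Known weights sum to 4 + 5 = 9; their moment is 4·66 + 5·113 = 829.
Set Σw·y/Σw = 49: (829 + 17w) = 49·(9 + w).
Solving: w = (49·9 − 829) / (17 − 49) = -388 / -32 ≈ 12.12.

w ≈ 12.1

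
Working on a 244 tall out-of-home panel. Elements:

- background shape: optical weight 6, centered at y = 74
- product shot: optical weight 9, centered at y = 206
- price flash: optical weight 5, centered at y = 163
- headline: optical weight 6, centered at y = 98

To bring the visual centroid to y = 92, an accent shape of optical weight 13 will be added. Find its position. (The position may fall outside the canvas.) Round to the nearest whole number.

y ≈ -9

New total weight: (6 + 9 + 5 + 6) + 13 = 39.
y: target moment 39×92 = 3588; current 6·74 + 9·206 + 5·163 + 6·98 = 3701; the accent shape supplies -113, so y = -113/13 ≈ -8.69.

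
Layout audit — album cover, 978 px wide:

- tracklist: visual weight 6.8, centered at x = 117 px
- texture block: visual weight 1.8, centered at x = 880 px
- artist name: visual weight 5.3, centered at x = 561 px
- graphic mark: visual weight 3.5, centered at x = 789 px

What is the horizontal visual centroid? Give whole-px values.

Total weight = 6.8 + 1.8 + 5.3 + 3.5 = 17.4.
x: (6.8·117 + 1.8·880 + 5.3·561 + 3.5·789) / 17.4 = 8114.4 / 17.4 ≈ 466.34

x ≈ 466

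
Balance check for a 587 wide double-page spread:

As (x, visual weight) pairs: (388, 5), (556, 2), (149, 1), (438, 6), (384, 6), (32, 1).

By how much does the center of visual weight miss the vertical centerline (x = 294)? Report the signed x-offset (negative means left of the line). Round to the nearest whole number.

Σw = 5 + 2 + 1 + 6 + 6 + 1 = 21.
Σw·x = 8165; x̄ = 8165/21 ≈ 388.81.
Against x = 294, that's 388.81 − 294 = 94.81.

≈ 95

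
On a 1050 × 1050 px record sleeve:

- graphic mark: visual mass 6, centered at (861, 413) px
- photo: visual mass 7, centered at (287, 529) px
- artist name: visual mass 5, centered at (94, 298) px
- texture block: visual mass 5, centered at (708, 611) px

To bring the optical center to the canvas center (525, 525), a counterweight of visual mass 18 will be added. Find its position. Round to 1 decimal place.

With the counterweight, Σw becomes 6 + 7 + 5 + 5 + 18 = 41.
x: target moment 41×525 = 21525; current 6·861 + 7·287 + 5·94 + 5·708 = 11185; the counterweight supplies 10340, so x = 10340/18 ≈ 574.44.
y: target moment 41×525 = 21525; current 6·413 + 7·529 + 5·298 + 5·611 = 10726; the counterweight supplies 10799, so y = 10799/18 ≈ 599.94.

(574.4, 599.9)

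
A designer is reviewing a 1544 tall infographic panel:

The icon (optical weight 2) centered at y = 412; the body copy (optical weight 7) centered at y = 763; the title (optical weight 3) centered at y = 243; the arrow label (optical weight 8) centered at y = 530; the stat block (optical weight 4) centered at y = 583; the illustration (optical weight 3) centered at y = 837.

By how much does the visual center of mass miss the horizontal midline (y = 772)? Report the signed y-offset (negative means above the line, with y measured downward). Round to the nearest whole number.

≈ -180

Weights sum to 2 + 7 + 3 + 8 + 4 + 3 = 27.
y: moment 15977 / weight 27 ≈ 591.74
Against y = 772, that's 591.74 − 772 = -180.26.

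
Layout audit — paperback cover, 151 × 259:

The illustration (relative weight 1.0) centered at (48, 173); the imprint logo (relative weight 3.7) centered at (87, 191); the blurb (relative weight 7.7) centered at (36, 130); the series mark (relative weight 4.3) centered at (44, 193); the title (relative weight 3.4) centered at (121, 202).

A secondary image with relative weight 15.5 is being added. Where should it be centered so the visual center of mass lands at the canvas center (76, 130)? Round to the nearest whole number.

New total weight: (1.0 + 3.7 + 7.7 + 4.3 + 3.4) + 15.5 = 35.6.
x: need Σw·x = 35.6·76 = 2705.6. Existing = 1.0·48 + 3.7·87 + 7.7·36 + 4.3·44 + 3.4·121 = 1247.7. Remainder 1457.9 / 15.5 ≈ 94.06.
y: need Σw·y = 35.6·130 = 4628.0. Existing = 1.0·173 + 3.7·191 + 7.7·130 + 4.3·193 + 3.4·202 = 3397.4. Remainder 1230.6 / 15.5 ≈ 79.39.

(94, 79)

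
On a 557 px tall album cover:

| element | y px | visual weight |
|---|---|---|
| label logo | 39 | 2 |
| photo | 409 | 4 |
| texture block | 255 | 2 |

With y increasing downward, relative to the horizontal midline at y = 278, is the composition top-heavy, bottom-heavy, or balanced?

balanced

Σw = 2 + 4 + 2 = 8.
y: (2·39 + 4·409 + 2·255) / 8 = 2224 / 8 ≈ 278.00
278.00 = 278 exactly: balanced.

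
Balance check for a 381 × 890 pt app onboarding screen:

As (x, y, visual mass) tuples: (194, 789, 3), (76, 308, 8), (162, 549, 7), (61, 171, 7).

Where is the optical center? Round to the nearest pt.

Weights sum to 3 + 8 + 7 + 7 = 25.
x-moment: 3·194 + 8·76 + 7·162 + 7·61 = 2751; centroid 2751/25 ≈ 110.04.
y-moment: 3·789 + 8·308 + 7·549 + 7·171 = 9871; centroid 9871/25 ≈ 394.84.

(110, 395)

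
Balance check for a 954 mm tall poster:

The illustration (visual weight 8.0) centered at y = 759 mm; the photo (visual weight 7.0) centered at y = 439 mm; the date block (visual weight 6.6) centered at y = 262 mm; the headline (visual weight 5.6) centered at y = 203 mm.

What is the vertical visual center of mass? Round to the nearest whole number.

y ≈ 442

Total weight = 8.0 + 7.0 + 6.6 + 5.6 = 27.2.
y: (8.0·759 + 7.0·439 + 6.6·262 + 5.6·203) / 27.2 = 12011.0 / 27.2 ≈ 441.58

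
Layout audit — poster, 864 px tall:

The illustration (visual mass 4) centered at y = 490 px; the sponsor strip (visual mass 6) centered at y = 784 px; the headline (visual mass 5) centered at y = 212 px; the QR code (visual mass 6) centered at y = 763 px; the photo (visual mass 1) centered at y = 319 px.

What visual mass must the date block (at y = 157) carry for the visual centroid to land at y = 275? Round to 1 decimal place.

Fixed elements: Σw = 4 + 6 + 5 + 6 + 1 = 22, Σw·y = 4·490 + 6·784 + 5·212 + 6·763 + 1·319 = 12621.
Set Σw·y/Σw = 275: (12621 + 157w) = 275·(22 + w).
Rearranging, w·(157 − 275) = 275·22 − 12621 = -6571, so w ≈ -6571/-118 = 55.69.

w ≈ 55.7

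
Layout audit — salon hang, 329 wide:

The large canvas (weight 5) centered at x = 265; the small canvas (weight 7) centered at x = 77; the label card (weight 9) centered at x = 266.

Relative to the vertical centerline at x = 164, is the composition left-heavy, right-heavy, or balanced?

right-heavy

Weights sum to 5 + 7 + 9 = 21.
Σw·x = 5·265 + 7·77 + 9·266 = 4258, so x̄ = 4258/21 ≈ 202.76.
202.8 vs midline 164 → right-heavy.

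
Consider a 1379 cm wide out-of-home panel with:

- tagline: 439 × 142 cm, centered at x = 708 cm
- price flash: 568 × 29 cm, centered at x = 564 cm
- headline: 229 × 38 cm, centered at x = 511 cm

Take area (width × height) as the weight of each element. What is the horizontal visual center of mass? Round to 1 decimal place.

x ≈ 661.3

Taking area as weight: tagline 439·142 = 62338, price flash 568·29 = 16472, headline 229·38 = 8702. Sum 87512.
x-moment: 62338·708 + 16472·564 + 8702·511 = 57872234; centroid 57872234/87512 ≈ 661.31.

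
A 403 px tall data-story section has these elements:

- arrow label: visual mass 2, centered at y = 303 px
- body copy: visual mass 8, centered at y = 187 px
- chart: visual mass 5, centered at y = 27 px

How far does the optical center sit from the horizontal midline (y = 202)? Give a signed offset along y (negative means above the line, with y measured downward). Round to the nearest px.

Weights sum to 2 + 8 + 5 = 15.
Σw·y = 2·303 + 8·187 + 5·27 = 2237, so ȳ = 2237/15 ≈ 149.13.
Difference: 149.13 − 202 ≈ -52.87.

≈ -53 px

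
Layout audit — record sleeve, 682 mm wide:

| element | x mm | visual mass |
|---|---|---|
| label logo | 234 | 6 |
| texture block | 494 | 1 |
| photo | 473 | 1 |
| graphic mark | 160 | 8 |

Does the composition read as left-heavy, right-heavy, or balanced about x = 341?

Σw = 6 + 1 + 1 + 8 = 16.
Σw·x = 6·234 + 1·494 + 1·473 + 8·160 = 3651, so x̄ = 3651/16 ≈ 228.19.
Since 228.2 is left of 341, the composition reads left-heavy.

left-heavy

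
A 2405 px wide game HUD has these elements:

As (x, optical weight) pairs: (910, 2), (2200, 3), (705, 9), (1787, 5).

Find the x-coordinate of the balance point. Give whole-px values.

x ≈ 1247

Total weight = 2 + 3 + 9 + 5 = 19.
x: (2·910 + 3·2200 + 9·705 + 5·1787) / 19 = 23700 / 19 ≈ 1247.37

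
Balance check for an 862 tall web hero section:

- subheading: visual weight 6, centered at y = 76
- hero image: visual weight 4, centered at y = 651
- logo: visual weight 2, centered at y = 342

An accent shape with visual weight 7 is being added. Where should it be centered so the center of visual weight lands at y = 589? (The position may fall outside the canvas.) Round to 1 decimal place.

y ≈ 1063.9

After adding the accent shape, total weight = 6 + 4 + 2 + 7 = 19.
y: target moment 19×589 = 11191; current 6·76 + 4·651 + 2·342 = 3744; the accent shape supplies 7447, so y = 7447/7 ≈ 1063.86.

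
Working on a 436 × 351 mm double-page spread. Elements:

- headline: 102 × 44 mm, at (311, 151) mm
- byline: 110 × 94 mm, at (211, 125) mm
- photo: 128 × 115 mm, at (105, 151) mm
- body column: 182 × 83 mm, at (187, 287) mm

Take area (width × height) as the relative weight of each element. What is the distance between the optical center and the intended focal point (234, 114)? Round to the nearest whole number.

≈ 95 mm

Taking area as weight: headline 102·44 = 4488, byline 110·94 = 10340, photo 128·115 = 14720, body column 182·83 = 15106. Sum 44654.
x-moment: 4488·311 + 10340·211 + 14720·105 + 15106·187 = 7947930; centroid 7947930/44654 ≈ 177.99.
y-moment: 4488·151 + 10340·125 + 14720·151 + 15106·287 = 8528330; centroid 8528330/44654 ≈ 190.99.
Offset from (234, 114): Δx ≈ -56.01, Δy ≈ 76.99; distance = √(Δx² + Δy²) ≈ 95.21.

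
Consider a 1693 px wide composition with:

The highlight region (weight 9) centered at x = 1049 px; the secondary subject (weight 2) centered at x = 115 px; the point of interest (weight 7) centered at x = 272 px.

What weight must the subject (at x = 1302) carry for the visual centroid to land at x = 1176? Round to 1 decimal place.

Existing Σw = 18 (9 + 2 + 7); existing moment 9·1049 + 2·115 + 7·272 = 11575.
Set Σw·x/Σw = 1176: (11575 + 1302w) = 1176·(18 + w).
Rearranging, w·(1302 − 1176) = 1176·18 − 11575 = 9593, so w ≈ 9593/126 = 76.13.

w ≈ 76.1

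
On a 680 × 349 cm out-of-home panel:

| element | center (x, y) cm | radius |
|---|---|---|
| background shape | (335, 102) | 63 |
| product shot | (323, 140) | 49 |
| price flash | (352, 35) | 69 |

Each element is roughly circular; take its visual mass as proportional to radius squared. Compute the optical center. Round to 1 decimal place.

r² weights: background shape 63² = 3969, product shot 49² = 2401, price flash 69² = 4761. Total = 11131.
x-moment: 3969·335 + 2401·323 + 4761·352 = 3781010; centroid 3781010/11131 ≈ 339.68.
y-moment: 3969·102 + 2401·140 + 4761·35 = 907613; centroid 907613/11131 ≈ 81.54.

(339.7, 81.5)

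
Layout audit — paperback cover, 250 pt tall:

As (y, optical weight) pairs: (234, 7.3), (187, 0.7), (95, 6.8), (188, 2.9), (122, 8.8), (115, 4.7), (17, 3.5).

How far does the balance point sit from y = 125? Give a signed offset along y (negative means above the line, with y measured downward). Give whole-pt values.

Σw = 7.3 + 0.7 + 6.8 + 2.9 + 8.8 + 4.7 + 3.5 = 34.7.
Σw·y = 7.3·234 + 0.7·187 + 6.8·95 + 2.9·188 + 8.8·122 + 4.7·115 + 3.5·17 = 4703.9, so ȳ = 4703.9/34.7 ≈ 135.56.
Difference: 135.56 − 125 ≈ 10.56.

≈ 11 pt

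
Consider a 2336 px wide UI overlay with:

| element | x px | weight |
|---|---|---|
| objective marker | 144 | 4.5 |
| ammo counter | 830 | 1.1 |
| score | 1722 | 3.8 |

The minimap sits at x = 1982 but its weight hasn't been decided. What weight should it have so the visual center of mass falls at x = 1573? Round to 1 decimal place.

Fixed elements: Σw = 4.5 + 1.1 + 3.8 = 9.4, Σw·x = 4.5·144 + 1.1·830 + 3.8·1722 = 8104.6.
For the centroid to hit 1573: (8104.6 + w·1982) / (9.4 + w) = 1573.
Solving: w = (1573·9.4 − 8104.6) / (1982 − 1573) = 6681.6 / 409 ≈ 16.34.

w ≈ 16.3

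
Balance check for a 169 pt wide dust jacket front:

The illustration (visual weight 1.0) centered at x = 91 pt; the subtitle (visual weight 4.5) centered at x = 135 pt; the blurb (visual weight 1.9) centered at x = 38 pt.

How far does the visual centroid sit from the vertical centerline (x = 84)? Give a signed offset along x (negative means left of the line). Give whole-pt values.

Total weight = 1.0 + 4.5 + 1.9 = 7.4.
x: (1.0·91 + 4.5·135 + 1.9·38) / 7.4 = 770.7 / 7.4 ≈ 104.15
Offset from x = 84: 104.15 − 84 ≈ 20.15.

≈ 20 pt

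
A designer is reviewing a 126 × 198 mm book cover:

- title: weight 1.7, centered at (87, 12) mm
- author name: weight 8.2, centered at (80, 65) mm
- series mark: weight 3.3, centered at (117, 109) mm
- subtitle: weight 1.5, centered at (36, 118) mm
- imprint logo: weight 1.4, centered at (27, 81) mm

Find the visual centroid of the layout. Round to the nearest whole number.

Total weight = 1.7 + 8.2 + 3.3 + 1.5 + 1.4 = 16.1.
x-moment: 1.7·87 + 8.2·80 + 3.3·117 + 1.5·36 + 1.4·27 = 1281.8; centroid 1281.8/16.1 ≈ 79.61.
y-moment: 1.7·12 + 8.2·65 + 3.3·109 + 1.5·118 + 1.4·81 = 1203.5; centroid 1203.5/16.1 ≈ 74.75.

(80, 75)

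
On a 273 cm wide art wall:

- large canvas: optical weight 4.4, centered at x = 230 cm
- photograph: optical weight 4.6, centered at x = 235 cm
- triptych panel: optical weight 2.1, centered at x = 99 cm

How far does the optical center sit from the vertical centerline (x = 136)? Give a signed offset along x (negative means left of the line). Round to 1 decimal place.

≈ 71.3 cm

Σw = 4.4 + 4.6 + 2.1 = 11.1.
Σw·x = 4.4·230 + 4.6·235 + 2.1·99 = 2300.9, so x̄ = 2300.9/11.1 ≈ 207.29.
Difference: 207.29 − 136 ≈ 71.29.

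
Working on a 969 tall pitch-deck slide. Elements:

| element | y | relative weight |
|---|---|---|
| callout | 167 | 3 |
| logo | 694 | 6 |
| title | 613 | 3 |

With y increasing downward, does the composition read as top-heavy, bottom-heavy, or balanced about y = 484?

bottom-heavy

Σw = 3 + 6 + 3 = 12.
Σw·y = 3·167 + 6·694 + 3·613 = 6504, so ȳ = 6504/12 ≈ 542.00.
Since 542.0 is below (larger y than) 484, the composition reads bottom-heavy.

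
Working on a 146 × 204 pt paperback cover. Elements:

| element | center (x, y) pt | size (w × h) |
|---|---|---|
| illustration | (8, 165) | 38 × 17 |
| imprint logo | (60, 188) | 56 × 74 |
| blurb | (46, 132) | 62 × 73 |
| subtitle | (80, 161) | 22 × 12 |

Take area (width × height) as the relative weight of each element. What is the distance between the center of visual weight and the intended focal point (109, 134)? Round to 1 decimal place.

Areas: illustration 38·17 = 646, imprint logo 56·74 = 4144, blurb 62·73 = 4526, subtitle 22·12 = 264. Total weight = 9580.
Σw·x = 646·8 + 4144·60 + 4526·46 + 264·80 = 483124, so x̄ = 483124/9580 ≈ 50.43.
Σw·y = 646·165 + 4144·188 + 4526·132 + 264·161 = 1525598, so ȳ = 1525598/9580 ≈ 159.25.
From (109, 134): dx = -58.57, dy = 25.25, so the distance is √(dx²+dy²) ≈ 63.78.

≈ 63.8 pt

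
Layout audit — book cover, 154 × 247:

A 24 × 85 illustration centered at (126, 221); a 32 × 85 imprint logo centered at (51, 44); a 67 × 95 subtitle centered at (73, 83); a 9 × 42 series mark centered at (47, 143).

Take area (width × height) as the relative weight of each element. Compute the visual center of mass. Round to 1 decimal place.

Areas → weights: illustration 24·85 = 2040, imprint logo 32·85 = 2720, subtitle 67·95 = 6365, series mark 9·42 = 378; Σw = 11503.
x: (2040·126 + 2720·51 + 6365·73 + 378·47) / 11503 = 878171 / 11503 ≈ 76.34
y: (2040·221 + 2720·44 + 6365·83 + 378·143) / 11503 = 1152869 / 11503 ≈ 100.22

(76.3, 100.2)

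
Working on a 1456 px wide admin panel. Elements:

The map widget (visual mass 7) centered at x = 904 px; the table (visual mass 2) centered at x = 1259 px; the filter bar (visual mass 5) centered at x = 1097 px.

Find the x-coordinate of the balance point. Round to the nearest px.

Weights sum to 7 + 2 + 5 = 14.
x-moment: 7·904 + 2·1259 + 5·1097 = 14331; centroid 14331/14 ≈ 1023.64.

x ≈ 1024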